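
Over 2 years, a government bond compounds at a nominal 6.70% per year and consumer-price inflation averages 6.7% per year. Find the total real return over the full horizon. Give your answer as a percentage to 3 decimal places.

0.000%

The annual real rate is (1+6.70%)/(1+6.7%) − 1 = 0.0000%.
Compounded over 2 years: (1 + 0.000000)^2 − 1 ≈ 0.00000.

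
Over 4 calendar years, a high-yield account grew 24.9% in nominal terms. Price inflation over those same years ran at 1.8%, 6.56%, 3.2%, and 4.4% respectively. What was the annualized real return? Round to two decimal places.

1.67%

Cumulative inflation factor: 1.018 × 1.0656 × 1.032 × 1.044 ≈ 1.16875.
Nominal growth factor: 1.24900. Real growth factor = 1.24900 / 1.16875 ≈ 1.06866.
Annualized: 1.06866^(1/4) − 1 ≈ 0.01674.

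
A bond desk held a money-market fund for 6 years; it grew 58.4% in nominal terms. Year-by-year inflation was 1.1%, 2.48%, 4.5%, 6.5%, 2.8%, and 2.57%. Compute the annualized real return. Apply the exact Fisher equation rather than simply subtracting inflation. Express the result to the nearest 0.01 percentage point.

4.51%

Cumulative inflation factor: 1.011 × 1.0248 × 1.045 × 1.065 × 1.028 × 1.0257 ≈ 1.21582.
Nominal growth factor: 1.58400. Real growth factor = 1.58400 / 1.21582 ≈ 1.30282.
Annualized: 1.30282^(1/6) − 1 ≈ 0.04508.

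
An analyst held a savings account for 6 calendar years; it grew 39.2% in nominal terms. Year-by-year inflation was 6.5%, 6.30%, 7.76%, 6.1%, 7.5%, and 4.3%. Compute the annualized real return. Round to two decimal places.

Cumulative inflation factor: 1.065 × 1.0630 × 1.0776 × 1.061 × 1.075 × 1.043 ≈ 1.45127.
Nominal growth factor: 1.39200. Real growth factor = 1.39200 / 1.45127 ≈ 0.95916.
Annualized: 0.95916^(1/6) − 1 ≈ -0.00693.

-0.69%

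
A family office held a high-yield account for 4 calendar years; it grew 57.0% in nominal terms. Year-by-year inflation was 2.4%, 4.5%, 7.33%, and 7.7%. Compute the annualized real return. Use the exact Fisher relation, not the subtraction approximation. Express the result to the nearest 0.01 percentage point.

Cumulative inflation factor: 1.024 × 1.045 × 1.0733 × 1.077 ≈ 1.23695.
Nominal growth factor: 1.57000. Real growth factor = 1.57000 / 1.23695 ≈ 1.26925.
Annualized: 1.26925^(1/4) − 1 ≈ 0.06142.

6.14%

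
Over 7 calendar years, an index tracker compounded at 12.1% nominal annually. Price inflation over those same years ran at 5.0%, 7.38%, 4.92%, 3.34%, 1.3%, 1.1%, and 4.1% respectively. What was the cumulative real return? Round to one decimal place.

Cumulative inflation factor: 1.050 × 1.0738 × 1.0492 × 1.0334 × 1.013 × 1.011 × 1.041 ≈ 1.30332.
Nominal growth factor: 2.22454. Real growth factor = 2.22454 / 1.30332 ≈ 1.70682.
Total real return ≈ 70.6823%.

70.7%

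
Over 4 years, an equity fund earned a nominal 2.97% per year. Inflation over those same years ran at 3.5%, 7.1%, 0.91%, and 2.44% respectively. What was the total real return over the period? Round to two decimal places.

Cumulative inflation factor: 1.035 × 1.071 × 1.0091 × 1.0244 ≈ 1.14587.
Nominal growth factor: 1.12420. Real growth factor = 1.12420 / 1.14587 ≈ 0.98109.
Total real return ≈ -1.8909%.

-1.89%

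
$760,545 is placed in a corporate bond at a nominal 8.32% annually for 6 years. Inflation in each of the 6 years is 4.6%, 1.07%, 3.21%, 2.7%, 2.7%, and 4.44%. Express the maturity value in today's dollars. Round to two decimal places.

$1,022,099.90

Nominal value at maturity: $760,545 × (1 + 8.32%)^6 ≈ $1,228,504.70.
Price-level factor over 6 years: 1.046 × 1.0107 × 1.0321 × 1.027 × 1.027 × 1.0444 ≈ 1.2019419099.
The maturity value deflated by that factor is the answer in today's purchasing power.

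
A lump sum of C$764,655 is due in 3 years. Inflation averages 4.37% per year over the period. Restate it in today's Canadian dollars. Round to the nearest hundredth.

Price-level factor over 3 years: (1 + 4.37%)^3 ≈ 1.1369125235.
Purchasing power today: C$764,655 divided by that factor.

C$672,571.53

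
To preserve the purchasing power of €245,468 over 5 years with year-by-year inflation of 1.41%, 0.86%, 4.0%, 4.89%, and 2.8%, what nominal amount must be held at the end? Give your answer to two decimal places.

Cumulative price-level factor: 1.0141 × 1.0086 × 1.040 × 1.0489 × 1.028 ≈ 1.1469917282.
Multiplying €245,468 by the price-level factor gives the future nominal sum.

€281,549.77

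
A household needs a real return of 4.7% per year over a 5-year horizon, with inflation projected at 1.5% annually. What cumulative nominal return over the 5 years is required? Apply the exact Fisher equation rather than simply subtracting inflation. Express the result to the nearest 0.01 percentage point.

Required annual nominal rate: (1+4.7%)(1+1.5%) − 1 = 6.2705%.
Cumulative over 5 years: (1 + 0.062705)^5 − 1 ≈ 0.35539.

35.54%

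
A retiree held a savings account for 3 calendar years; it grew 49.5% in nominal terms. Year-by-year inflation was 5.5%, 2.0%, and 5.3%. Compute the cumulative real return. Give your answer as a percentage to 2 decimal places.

Cumulative inflation factor: 1.055 × 1.020 × 1.053 ≈ 1.13313.
Nominal growth factor: 1.49500. Real growth factor = 1.49500 / 1.13313 ≈ 1.31935.
Total real return ≈ 31.9351%.

31.94%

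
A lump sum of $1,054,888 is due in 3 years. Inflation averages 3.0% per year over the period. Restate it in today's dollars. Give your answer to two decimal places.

$965,371.95

Price-level factor over 3 years: (1 + 3.0%)^3 = 1.092727.
Purchasing power today: $1,054,888 divided by that factor.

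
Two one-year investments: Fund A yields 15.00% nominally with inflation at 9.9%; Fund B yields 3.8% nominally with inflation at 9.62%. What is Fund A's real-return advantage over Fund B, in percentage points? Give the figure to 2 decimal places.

9.95

Fund A real return: 1.1500/1.099 − 1 = 4.641%.
Fund B real return: 1.038/1.0962 − 1 = -5.309%.
Difference: 4.641 − (-5.309) = 9.950 pp.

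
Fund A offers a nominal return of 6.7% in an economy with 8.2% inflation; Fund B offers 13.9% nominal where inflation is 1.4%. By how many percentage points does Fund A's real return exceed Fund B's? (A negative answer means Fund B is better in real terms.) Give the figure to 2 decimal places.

Fund A real return: 1.067/1.082 − 1 = -1.386%.
Fund B real return: 1.139/1.014 − 1 = 12.327%.
Difference: -1.386 − 12.327 = -13.713 pp.

-13.71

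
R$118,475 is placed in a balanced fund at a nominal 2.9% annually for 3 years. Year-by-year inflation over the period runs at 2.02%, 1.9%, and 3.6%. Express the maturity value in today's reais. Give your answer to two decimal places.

R$119,854.29

Nominal value at maturity: R$118,475 × (1 + 2.9%)^3 ≈ R$129,084.13.
Price-level factor over 3 years: 1.0202 × 1.019 × 1.036 = 1.0770088168.
Dividing the nominal maturity value by the price-level factor gives the value in today's money.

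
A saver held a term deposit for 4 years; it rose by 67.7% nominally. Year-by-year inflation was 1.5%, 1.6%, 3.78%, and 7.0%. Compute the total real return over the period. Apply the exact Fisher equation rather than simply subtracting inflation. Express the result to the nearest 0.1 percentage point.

46.4%

Cumulative inflation factor: 1.015 × 1.016 × 1.0378 × 1.070 ≈ 1.14514.
Nominal growth factor: 1.67700. Real growth factor = 1.67700 / 1.14514 ≈ 1.46445.
Total real return ≈ 46.4454%.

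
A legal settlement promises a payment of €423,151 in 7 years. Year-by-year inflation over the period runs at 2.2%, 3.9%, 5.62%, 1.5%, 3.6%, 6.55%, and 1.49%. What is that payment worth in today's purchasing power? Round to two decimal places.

Price-level factor over 7 years: 1.022 × 1.039 × 1.0562 × 1.015 × 1.036 × 1.0655 × 1.0149 ≈ 1.2753080784.
Purchasing power today: €423,151 divided by that factor.

€331,802.96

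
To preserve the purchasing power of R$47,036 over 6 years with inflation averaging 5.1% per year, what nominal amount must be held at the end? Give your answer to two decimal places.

Cumulative price-level factor: (1+5.1%)^6 ≈ 1.3477715858.
Multiplying R$47,036 by the price-level factor gives the future nominal sum.

R$63,393.78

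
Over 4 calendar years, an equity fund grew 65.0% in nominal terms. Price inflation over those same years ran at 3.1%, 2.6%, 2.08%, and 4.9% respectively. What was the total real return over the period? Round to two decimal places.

45.67%

Cumulative inflation factor: 1.031 × 1.026 × 1.0208 × 1.049 ≈ 1.13272.
Nominal growth factor: 1.65000. Real growth factor = 1.65000 / 1.13272 ≈ 1.45667.
Total real return ≈ 45.6672%.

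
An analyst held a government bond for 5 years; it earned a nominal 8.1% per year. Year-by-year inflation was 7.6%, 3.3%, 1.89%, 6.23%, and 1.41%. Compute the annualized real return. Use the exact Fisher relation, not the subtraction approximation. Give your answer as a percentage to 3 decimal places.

Cumulative inflation factor: 1.076 × 1.033 × 1.0189 × 1.0623 × 1.0141 ≈ 1.22003.
Nominal growth factor: 1.47614. Real growth factor = 1.47614 / 1.22003 ≈ 1.20992.
Annualized: 1.20992^(1/5) − 1 ≈ 0.03885.

3.885%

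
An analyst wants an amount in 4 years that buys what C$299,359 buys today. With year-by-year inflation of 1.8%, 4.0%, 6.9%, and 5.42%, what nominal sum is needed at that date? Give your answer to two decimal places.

Cumulative price-level factor: 1.018 × 1.040 × 1.069 × 1.0542 ≈ 1.1931137051.
Multiplying C$299,359 by the price-level factor gives the future nominal sum.

C$357,169.33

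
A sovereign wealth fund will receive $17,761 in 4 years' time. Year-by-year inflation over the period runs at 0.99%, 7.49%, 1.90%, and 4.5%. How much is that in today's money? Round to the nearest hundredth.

Price-level factor over 4 years: 1.0099 × 1.0749 × 1.0190 × 1.045 ≈ 1.1559443046.
Purchasing power today: $17,761 divided by that factor.

$15,364.93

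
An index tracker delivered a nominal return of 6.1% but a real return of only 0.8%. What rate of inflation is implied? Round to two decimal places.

From (1+r_nom) = (1+r_real)(1+π), we get 1+π = (1 + 6.1%)/(1 + 0.8%) = 1.061/1.008 ≈ 1.05258.
So π ≈ 5.2579%.

5.26%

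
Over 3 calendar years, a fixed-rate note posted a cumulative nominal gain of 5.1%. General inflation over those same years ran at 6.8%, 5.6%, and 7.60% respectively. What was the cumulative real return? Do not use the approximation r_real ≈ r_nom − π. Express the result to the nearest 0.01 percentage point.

-13.39%

Cumulative inflation factor: 1.068 × 1.056 × 1.0760 ≈ 1.21352.
Nominal growth factor: 1.05100. Real growth factor = 1.05100 / 1.21352 ≈ 0.86607.
Total real return ≈ -13.3925%.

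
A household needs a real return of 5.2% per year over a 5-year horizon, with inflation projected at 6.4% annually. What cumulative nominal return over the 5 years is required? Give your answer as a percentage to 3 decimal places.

75.706%

Required annual nominal rate: (1+5.2%)(1+6.4%) − 1 = 11.9328%.
Cumulative over 5 years: (1 + 0.119328)^5 − 1 ≈ 0.75706.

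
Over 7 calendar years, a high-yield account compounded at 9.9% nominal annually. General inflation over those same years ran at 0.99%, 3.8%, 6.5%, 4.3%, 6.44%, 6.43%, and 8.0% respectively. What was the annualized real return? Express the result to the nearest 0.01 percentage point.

4.48%

Cumulative inflation factor: 1.0099 × 1.038 × 1.065 × 1.043 × 1.0644 × 1.0643 × 1.080 ≈ 1.42463.
Nominal growth factor: 1.93635. Real growth factor = 1.93635 / 1.42463 ≈ 1.35919.
Annualized: 1.35919^(1/7) − 1 ≈ 0.04482.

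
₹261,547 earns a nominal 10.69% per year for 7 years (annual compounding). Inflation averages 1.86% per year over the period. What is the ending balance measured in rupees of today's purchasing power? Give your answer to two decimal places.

Nominal value at maturity: ₹261,547 × (1 + 10.69%)^7 ≈ ₹532,486.32.
Price-level factor over 7 years: (1 + 1.86%)^7 ≈ 1.1376946161.
The maturity value deflated by that factor is the answer in today's purchasing power.

₹468,039.76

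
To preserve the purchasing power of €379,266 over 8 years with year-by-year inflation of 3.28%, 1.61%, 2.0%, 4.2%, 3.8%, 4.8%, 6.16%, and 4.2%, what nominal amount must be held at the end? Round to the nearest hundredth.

€509,039.81

Cumulative price-level factor: 1.0328 × 1.0161 × 1.020 × 1.042 × 1.038 × 1.048 × 1.0616 × 1.042 ≈ 1.3421709550.
Multiplying €379,266 by the price-level factor gives the future nominal sum.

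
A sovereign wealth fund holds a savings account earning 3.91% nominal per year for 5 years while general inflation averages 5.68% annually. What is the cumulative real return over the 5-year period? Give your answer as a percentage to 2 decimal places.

-8.10%

The annual real rate is (1+3.91%)/(1+5.68%) − 1 = -1.6749%.
Compounded over 5 years: (1 + -0.016749)^5 − 1 ≈ -0.08098.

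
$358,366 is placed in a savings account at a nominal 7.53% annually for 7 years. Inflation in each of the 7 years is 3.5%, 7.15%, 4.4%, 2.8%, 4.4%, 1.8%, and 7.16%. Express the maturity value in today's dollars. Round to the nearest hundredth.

Nominal value at maturity: $358,366 × (1 + 7.53%)^7 ≈ $595,709.22.
Price-level factor over 7 years: 1.035 × 1.0715 × 1.044 × 1.028 × 1.044 × 1.018 × 1.0716 ≈ 1.3555237153.
The maturity value deflated by that factor is the answer in today's purchasing power.

$439,467.94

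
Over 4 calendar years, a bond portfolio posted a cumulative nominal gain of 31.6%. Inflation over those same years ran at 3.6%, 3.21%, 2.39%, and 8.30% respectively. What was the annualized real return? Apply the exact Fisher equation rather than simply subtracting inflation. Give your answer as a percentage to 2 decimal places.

Cumulative inflation factor: 1.036 × 1.0321 × 1.0239 × 1.0830 ≈ 1.18568.
Nominal growth factor: 1.31600. Real growth factor = 1.31600 / 1.18568 ≈ 1.10991.
Annualized: 1.10991^(1/4) − 1 ≈ 0.02641.

2.64%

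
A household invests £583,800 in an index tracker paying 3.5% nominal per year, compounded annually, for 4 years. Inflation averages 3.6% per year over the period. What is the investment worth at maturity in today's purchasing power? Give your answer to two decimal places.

£581,549.21

Nominal value at maturity: £583,800 × (1 + 3.5%)^4 ≈ £669,923.93.
Price-level factor over 4 years: (1 + 3.6%)^4 ≈ 1.1519643036.
Dividing the nominal maturity value by the price-level factor gives the value in today's money.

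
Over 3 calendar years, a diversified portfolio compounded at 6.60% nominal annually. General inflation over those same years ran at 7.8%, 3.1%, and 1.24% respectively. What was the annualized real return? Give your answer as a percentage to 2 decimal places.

2.49%

Cumulative inflation factor: 1.078 × 1.031 × 1.0124 ≈ 1.12520.
Nominal growth factor: 1.21136. Real growth factor = 1.21136 / 1.12520 ≈ 1.07657.
Annualized: 1.07657^(1/3) − 1 ≈ 0.02490.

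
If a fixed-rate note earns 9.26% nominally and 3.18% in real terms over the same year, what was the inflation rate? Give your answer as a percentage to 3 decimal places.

From (1+r_nom) = (1+r_real)(1+π), we get 1+π = (1 + 9.26%)/(1 + 3.18%) = 1.0926/1.0318 ≈ 1.05893.
So π ≈ 5.8926%.

5.893%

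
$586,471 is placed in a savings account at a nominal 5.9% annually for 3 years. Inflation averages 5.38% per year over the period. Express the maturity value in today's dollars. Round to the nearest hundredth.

Nominal value at maturity: $586,471 × (1 + 5.9%)^3 ≈ $696,521.33.
Price-level factor over 3 years: (1 + 5.38%)^3 ≈ 1.1702390409.
Dividing the nominal maturity value by the price-level factor gives the value in today's money.

$595,195.77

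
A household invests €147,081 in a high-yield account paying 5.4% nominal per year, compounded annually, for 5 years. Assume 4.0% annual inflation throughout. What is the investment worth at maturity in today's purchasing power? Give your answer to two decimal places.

Nominal value at maturity: €147,081 × (1 + 5.4%)^5 ≈ €191,319.67.
Price-level factor over 5 years: (1 + 4.0%)^5 = 1.2166529024.
The maturity value deflated by that factor is the answer in today's purchasing power.

€157,250.82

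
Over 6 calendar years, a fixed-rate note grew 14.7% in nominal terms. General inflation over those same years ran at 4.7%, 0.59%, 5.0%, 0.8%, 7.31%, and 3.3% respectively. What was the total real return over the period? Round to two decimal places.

-7.17%

Cumulative inflation factor: 1.047 × 1.0059 × 1.050 × 1.008 × 1.0731 × 1.033 ≈ 1.23564.
Nominal growth factor: 1.14700. Real growth factor = 1.14700 / 1.23564 ≈ 0.92826.
Total real return ≈ -7.1736%.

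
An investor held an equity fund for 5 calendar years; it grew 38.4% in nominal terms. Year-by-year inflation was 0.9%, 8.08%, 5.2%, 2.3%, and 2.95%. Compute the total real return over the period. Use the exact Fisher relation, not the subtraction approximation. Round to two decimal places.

14.55%

Cumulative inflation factor: 1.009 × 1.0808 × 1.052 × 1.023 × 1.0295 ≈ 1.20824.
Nominal growth factor: 1.38400. Real growth factor = 1.38400 / 1.20824 ≈ 1.14547.
Total real return ≈ 14.5465%.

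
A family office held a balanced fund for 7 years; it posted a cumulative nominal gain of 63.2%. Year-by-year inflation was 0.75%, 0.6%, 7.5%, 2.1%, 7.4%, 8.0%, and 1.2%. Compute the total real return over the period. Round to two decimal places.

24.98%

Cumulative inflation factor: 1.0075 × 1.006 × 1.075 × 1.021 × 1.074 × 1.080 × 1.012 ≈ 1.30583.
Nominal growth factor: 1.63200. Real growth factor = 1.63200 / 1.30583 ≈ 1.24978.
Total real return ≈ 24.9782%.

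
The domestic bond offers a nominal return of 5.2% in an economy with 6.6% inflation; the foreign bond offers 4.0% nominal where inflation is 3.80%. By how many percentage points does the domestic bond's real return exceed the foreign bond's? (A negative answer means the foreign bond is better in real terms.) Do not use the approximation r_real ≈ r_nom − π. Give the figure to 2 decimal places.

-1.51

The domestic bond real return: 1.052/1.066 − 1 = -1.313%.
The foreign bond real return: 1.040/1.0380 − 1 = 0.193%.
Difference: -1.313 − 0.193 = -1.506 pp.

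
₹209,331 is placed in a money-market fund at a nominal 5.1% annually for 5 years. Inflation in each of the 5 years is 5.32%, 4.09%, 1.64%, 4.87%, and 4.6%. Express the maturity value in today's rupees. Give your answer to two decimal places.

₹219,623.93

Nominal value at maturity: ₹209,331 × (1 + 5.1%)^5 ≈ ₹268,439.94.
Price-level factor over 5 years: 1.0532 × 1.0409 × 1.0164 × 1.0487 × 1.046 ≈ 1.2222708880.
Dividing the nominal maturity value by the price-level factor gives the value in today's money.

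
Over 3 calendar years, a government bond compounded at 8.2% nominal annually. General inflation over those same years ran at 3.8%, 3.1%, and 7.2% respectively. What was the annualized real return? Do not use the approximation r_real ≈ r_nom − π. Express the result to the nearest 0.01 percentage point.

Cumulative inflation factor: 1.038 × 1.031 × 1.072 ≈ 1.14723.
Nominal growth factor: 1.26672. Real growth factor = 1.26672 / 1.14723 ≈ 1.10416.
Annualized: 1.10416^(1/3) − 1 ≈ 0.03358.

3.36%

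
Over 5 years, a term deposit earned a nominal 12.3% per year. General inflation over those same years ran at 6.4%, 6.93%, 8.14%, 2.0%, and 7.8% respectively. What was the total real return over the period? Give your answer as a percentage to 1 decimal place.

Cumulative inflation factor: 1.064 × 1.0693 × 1.0814 × 1.020 × 1.078 ≈ 1.35284.
Nominal growth factor: 1.78607. Real growth factor = 1.78607 / 1.35284 ≈ 1.32024.
Total real return ≈ 32.0238%.

32.0%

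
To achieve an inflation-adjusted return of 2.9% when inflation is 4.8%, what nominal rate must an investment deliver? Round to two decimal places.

7.84%

By the Fisher equation, 1 + r_nom = (1 + 2.9%)(1 + 4.8%) = 1.029 × 1.048 = 1.078392.
So r_nom = 7.8392%.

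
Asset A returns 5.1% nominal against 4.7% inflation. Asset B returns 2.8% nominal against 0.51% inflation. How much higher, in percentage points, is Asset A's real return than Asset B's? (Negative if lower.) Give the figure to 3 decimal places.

Asset A real return: 1.051/1.047 − 1 = 0.3820%.
Asset B real return: 1.028/1.0051 − 1 = 2.2784%.
Difference: 0.3820 − 2.2784 = -1.8964 pp.

-1.896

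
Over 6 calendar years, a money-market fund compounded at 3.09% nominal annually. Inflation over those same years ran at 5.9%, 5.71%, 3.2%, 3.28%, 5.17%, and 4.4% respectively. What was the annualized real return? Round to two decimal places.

-1.45%

Cumulative inflation factor: 1.059 × 1.0571 × 1.032 × 1.0328 × 1.0517 × 1.044 ≈ 1.31009.
Nominal growth factor: 1.20033. Real growth factor = 1.20033 / 1.31009 ≈ 0.91622.
Annualized: 0.91622^(1/6) − 1 ≈ -0.01448.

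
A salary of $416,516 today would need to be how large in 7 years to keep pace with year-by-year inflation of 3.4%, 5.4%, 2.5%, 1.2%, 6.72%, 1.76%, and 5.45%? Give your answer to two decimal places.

$539,220.90

Cumulative price-level factor: 1.034 × 1.054 × 1.025 × 1.012 × 1.0672 × 1.0176 × 1.0545 ≈ 1.2945982824.
The nominal amount required is $416,516 scaled up by that factor.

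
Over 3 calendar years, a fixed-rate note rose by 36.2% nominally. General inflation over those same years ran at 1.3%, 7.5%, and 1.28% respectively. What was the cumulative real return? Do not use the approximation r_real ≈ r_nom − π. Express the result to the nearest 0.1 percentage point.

23.5%

Cumulative inflation factor: 1.013 × 1.075 × 1.0128 ≈ 1.10291.
Nominal growth factor: 1.36200. Real growth factor = 1.36200 / 1.10291 ≈ 1.23491.
Total real return ≈ 23.4911%.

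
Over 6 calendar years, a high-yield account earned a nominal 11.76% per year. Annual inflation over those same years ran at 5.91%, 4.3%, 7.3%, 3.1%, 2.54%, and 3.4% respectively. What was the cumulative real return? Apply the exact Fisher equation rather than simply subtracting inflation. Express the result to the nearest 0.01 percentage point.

Cumulative inflation factor: 1.0591 × 1.043 × 1.073 × 1.031 × 1.0254 × 1.034 ≈ 1.29567.
Nominal growth factor: 1.94858. Real growth factor = 1.94858 / 1.29567 ≈ 1.50392.
Total real return ≈ 50.3920%.

50.39%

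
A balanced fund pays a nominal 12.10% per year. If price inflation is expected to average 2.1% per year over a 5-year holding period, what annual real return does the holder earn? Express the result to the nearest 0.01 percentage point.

With constant rates the annual real return is the same each year: (1+12.10%)/(1+2.1%) − 1 = 0.09794.

9.79%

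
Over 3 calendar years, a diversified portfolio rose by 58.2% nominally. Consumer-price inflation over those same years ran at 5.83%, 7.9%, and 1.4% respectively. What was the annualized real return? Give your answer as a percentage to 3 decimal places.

10.963%

Cumulative inflation factor: 1.0583 × 1.079 × 1.014 ≈ 1.15789.
Nominal growth factor: 1.58200. Real growth factor = 1.58200 / 1.15789 ≈ 1.36628.
Annualized: 1.36628^(1/3) − 1 ≈ 0.10963.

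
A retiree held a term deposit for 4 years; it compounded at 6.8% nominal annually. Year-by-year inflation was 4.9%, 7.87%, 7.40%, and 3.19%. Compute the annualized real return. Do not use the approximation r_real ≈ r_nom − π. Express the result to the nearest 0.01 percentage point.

0.92%

Cumulative inflation factor: 1.049 × 1.0787 × 1.0740 × 1.0319 ≈ 1.25406.
Nominal growth factor: 1.30102. Real growth factor = 1.30102 / 1.25406 ≈ 1.03745.
Annualized: 1.03745^(1/4) − 1 ≈ 0.00923.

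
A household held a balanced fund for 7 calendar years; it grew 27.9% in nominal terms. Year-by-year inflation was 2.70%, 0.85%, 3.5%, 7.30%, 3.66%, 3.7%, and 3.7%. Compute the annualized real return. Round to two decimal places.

-0.04%

Cumulative inflation factor: 1.0270 × 1.0085 × 1.035 × 1.0730 × 1.0366 × 1.037 × 1.037 ≈ 1.28220.
Nominal growth factor: 1.27900. Real growth factor = 1.27900 / 1.28220 ≈ 0.99751.
Annualized: 0.99751^(1/7) − 1 ≈ -0.00036.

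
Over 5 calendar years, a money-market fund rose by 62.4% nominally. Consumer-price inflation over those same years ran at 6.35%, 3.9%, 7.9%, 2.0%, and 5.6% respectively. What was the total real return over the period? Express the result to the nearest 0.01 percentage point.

26.46%

Cumulative inflation factor: 1.0635 × 1.039 × 1.079 × 1.020 × 1.056 ≈ 1.28422.
Nominal growth factor: 1.62400. Real growth factor = 1.62400 / 1.28422 ≈ 1.26458.
Total real return ≈ 26.4583%.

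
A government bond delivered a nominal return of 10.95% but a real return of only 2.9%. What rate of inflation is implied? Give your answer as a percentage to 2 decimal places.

7.82%

From (1+r_nom) = (1+r_real)(1+π), we get 1+π = (1 + 10.95%)/(1 + 2.9%) = 1.1095/1.029 ≈ 1.07823.
So π ≈ 7.8231%.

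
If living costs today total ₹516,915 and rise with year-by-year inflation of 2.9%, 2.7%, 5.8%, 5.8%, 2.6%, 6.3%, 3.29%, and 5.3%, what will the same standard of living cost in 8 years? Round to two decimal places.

Cumulative price-level factor: 1.029 × 1.027 × 1.058 × 1.058 × 1.026 × 1.063 × 1.0329 × 1.053 ≈ 1.4032156757.
Multiplying ₹516,915 by the price-level factor gives the future nominal sum.

₹725,343.23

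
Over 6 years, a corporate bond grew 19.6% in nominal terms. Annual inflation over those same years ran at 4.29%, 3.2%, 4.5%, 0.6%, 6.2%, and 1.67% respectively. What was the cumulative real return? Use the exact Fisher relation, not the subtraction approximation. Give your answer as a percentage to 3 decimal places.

-2.101%

Cumulative inflation factor: 1.0429 × 1.032 × 1.045 × 1.006 × 1.062 × 1.0167 ≈ 1.22167.
Nominal growth factor: 1.19600. Real growth factor = 1.19600 / 1.22167 ≈ 0.97899.
Total real return ≈ -2.1012%.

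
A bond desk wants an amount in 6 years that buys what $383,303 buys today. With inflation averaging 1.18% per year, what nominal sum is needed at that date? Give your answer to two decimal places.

Cumulative price-level factor: (1+1.18%)^6 ≈ 1.0729217528.
Multiplying $383,303 by the price-level factor gives the future nominal sum.

$411,254.13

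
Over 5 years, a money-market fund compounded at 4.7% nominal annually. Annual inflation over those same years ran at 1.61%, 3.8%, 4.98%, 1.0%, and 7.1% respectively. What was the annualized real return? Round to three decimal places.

0.990%

Cumulative inflation factor: 1.0161 × 1.038 × 1.0498 × 1.010 × 1.071 ≈ 1.19771.
Nominal growth factor: 1.25815. Real growth factor = 1.25815 / 1.19771 ≈ 1.05047.
Annualized: 1.05047^(1/5) − 1 ≈ 0.00990.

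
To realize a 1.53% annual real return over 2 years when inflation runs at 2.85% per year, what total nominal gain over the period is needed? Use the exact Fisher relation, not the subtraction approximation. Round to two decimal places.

9.04%

Required annual nominal rate: (1+1.53%)(1+2.85%) − 1 = 4.423605%.
Cumulative over 2 years: (1 + 0.04423605)^2 − 1 ≈ 0.09043.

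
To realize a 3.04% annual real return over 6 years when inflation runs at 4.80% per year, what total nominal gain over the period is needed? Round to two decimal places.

Required annual nominal rate: (1+3.04%)(1+4.80%) − 1 = 7.98592%.
Cumulative over 6 years: (1 + 0.0798592)^6 − 1 ≈ 0.58563.

58.56%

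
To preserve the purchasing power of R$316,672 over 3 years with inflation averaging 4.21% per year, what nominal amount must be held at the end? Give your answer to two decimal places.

Cumulative price-level factor: (1+4.21%)^3 ≈ 1.1316918485.
Multiplying R$316,672 by the price-level factor gives the future nominal sum.

R$358,375.12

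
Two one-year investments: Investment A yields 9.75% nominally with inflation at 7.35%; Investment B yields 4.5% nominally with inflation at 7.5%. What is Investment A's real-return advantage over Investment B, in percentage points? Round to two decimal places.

5.03

Investment A real return: 1.0975/1.0735 − 1 = 2.236%.
Investment B real return: 1.045/1.075 − 1 = -2.791%.
Difference: 2.236 − (-2.791) = 5.027 pp.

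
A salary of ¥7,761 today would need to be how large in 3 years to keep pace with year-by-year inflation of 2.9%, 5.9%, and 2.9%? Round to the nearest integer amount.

Cumulative price-level factor: 1.029 × 1.059 × 1.029 = 1.121312619.
Multiplying ¥7,761 by the price-level factor gives the future nominal sum.

¥8,703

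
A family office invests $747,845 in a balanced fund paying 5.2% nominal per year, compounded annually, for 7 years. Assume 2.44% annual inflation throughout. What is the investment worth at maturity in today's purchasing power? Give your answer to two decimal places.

Nominal value at maturity: $747,845 × (1 + 5.2%)^7 ≈ $1,066,404.02.
Price-level factor over 7 years: (1 + 2.44%)^7 ≈ 1.1838235864.
Dividing the nominal maturity value by the price-level factor gives the value in today's money.

$900,813.29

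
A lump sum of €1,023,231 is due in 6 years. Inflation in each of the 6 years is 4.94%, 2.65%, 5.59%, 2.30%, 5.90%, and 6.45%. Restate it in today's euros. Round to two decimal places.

Price-level factor over 6 years: 1.0494 × 1.0265 × 1.0559 × 1.0230 × 1.0590 × 1.0645 ≈ 1.3117167462.
Purchasing power today: €1,023,231 divided by that factor.

€780,070.09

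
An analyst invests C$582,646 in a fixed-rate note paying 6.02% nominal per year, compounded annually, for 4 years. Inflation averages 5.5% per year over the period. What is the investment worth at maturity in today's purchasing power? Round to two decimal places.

C$594,218.45

Nominal value at maturity: C$582,646 × (1 + 6.02%)^4 ≈ C$736,132.46.
Price-level factor over 4 years: (1 + 5.5%)^4 ≈ 1.2388246506.
Dividing the nominal maturity value by the price-level factor gives the value in today's money.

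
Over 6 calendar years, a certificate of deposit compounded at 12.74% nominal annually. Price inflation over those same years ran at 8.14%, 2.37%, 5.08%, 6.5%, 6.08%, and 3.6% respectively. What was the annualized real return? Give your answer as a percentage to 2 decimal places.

7.09%

Cumulative inflation factor: 1.0814 × 1.0237 × 1.0508 × 1.065 × 1.0608 × 1.036 ≈ 1.36151.
Nominal growth factor: 2.05337. Real growth factor = 2.05337 / 1.36151 ≈ 1.50816.
Annualized: 1.50816^(1/6) − 1 ≈ 0.07088.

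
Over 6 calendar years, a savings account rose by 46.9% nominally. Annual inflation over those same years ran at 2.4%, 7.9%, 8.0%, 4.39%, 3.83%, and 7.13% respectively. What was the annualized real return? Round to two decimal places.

Cumulative inflation factor: 1.024 × 1.079 × 1.080 × 1.0439 × 1.0383 × 1.0713 ≈ 1.38560.
Nominal growth factor: 1.46900. Real growth factor = 1.46900 / 1.38560 ≈ 1.06019.
Annualized: 1.06019^(1/6) − 1 ≈ 0.00979.

0.98%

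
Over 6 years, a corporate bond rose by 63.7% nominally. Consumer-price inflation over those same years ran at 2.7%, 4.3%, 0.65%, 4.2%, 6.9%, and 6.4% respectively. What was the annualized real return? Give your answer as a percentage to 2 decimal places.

4.22%

Cumulative inflation factor: 1.027 × 1.043 × 1.0065 × 1.042 × 1.069 × 1.064 ≈ 1.27778.
Nominal growth factor: 1.63700. Real growth factor = 1.63700 / 1.27778 ≈ 1.28113.
Annualized: 1.28113^(1/6) − 1 ≈ 0.04215.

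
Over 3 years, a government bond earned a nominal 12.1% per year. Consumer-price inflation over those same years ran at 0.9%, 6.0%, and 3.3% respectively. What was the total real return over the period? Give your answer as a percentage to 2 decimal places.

27.50%

Cumulative inflation factor: 1.009 × 1.060 × 1.033 ≈ 1.10483.
Nominal growth factor: 1.40869. Real growth factor = 1.40869 / 1.10483 ≈ 1.27503.
Total real return ≈ 27.5027%.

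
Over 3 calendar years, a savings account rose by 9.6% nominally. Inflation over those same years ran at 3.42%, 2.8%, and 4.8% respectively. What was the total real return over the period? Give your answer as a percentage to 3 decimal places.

-1.633%

Cumulative inflation factor: 1.0342 × 1.028 × 1.048 ≈ 1.11419.
Nominal growth factor: 1.09600. Real growth factor = 1.09600 / 1.11419 ≈ 0.98367.
Total real return ≈ -1.6325%.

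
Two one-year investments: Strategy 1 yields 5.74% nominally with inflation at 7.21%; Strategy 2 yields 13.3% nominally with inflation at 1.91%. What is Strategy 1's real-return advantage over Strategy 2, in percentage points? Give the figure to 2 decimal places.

-12.55

Strategy 1 real return: 1.0574/1.0721 − 1 = -1.371%.
Strategy 2 real return: 1.133/1.0191 − 1 = 11.177%.
Difference: -1.371 − 11.177 = -12.548 pp.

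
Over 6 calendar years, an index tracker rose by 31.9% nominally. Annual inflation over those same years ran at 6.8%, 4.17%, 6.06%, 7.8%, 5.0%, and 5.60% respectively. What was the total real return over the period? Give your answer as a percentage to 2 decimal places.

Cumulative inflation factor: 1.068 × 1.0417 × 1.0606 × 1.078 × 1.050 × 1.0560 ≈ 1.41038.
Nominal growth factor: 1.31900. Real growth factor = 1.31900 / 1.41038 ≈ 0.93521.
Total real return ≈ -6.4794%.

-6.48%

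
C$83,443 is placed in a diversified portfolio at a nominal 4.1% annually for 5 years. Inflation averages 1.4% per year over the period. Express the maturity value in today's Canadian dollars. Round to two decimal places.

C$95,159.86

Nominal value at maturity: C$83,443 × (1 + 4.1%)^5 ≈ C$102,010.19.
Price-level factor over 5 years: (1 + 1.4%)^5 ≈ 1.0719876326.
The maturity value deflated by that factor is the answer in today's purchasing power.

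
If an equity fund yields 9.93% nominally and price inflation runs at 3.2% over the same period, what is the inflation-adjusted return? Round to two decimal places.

Real return via the Fisher equation: (1 + 9.93%)/(1 + 3.2%) − 1 = 1.0993/1.032 − 1 ≈ 0.06521.

6.52%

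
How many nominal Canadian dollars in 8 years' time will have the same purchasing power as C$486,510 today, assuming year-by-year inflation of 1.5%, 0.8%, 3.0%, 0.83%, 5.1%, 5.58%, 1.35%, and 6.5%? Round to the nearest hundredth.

C$619,160.26

Cumulative price-level factor: 1.015 × 1.008 × 1.030 × 1.0083 × 1.051 × 1.0558 × 1.0135 × 1.065 ≈ 1.2726567953.
Multiplying C$486,510 by the price-level factor gives the future nominal sum.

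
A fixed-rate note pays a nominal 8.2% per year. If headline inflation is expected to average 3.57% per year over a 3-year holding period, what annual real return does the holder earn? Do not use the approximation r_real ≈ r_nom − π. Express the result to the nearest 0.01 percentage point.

4.47%

With constant rates the annual real return is the same each year: (1+8.2%)/(1+3.57%) − 1 = 0.04470.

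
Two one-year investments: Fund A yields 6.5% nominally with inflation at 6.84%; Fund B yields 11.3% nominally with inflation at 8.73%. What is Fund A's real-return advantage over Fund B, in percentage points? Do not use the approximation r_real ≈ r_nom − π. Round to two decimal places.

-2.68

Fund A real return: 1.065/1.0684 − 1 = -0.318%.
Fund B real return: 1.113/1.0873 − 1 = 2.364%.
Difference: -0.318 − 2.364 = -2.682 pp.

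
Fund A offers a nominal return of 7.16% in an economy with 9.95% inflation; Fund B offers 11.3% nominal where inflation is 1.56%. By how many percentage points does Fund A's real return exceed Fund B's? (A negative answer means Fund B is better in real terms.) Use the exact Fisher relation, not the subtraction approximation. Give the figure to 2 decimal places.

-12.13

Fund A real return: 1.0716/1.0995 − 1 = -2.538%.
Fund B real return: 1.113/1.0156 − 1 = 9.590%.
Difference: -2.538 − 9.590 = -12.128 pp.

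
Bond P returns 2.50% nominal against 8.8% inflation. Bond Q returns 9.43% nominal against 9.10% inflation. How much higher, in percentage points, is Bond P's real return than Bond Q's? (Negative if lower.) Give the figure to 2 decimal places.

Bond P real return: 1.0250/1.088 − 1 = -5.790%.
Bond Q real return: 1.0943/1.0910 − 1 = 0.302%.
Difference: -5.790 − 0.302 = -6.092 pp.

-6.09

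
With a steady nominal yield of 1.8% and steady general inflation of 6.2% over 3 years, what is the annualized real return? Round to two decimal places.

With constant rates the annual real return is the same each year: (1+1.8%)/(1+6.2%) − 1 = -0.04143.

-4.14%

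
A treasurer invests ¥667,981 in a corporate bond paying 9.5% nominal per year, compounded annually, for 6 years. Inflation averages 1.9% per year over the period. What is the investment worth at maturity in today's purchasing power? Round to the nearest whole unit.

¥1,028,499

Nominal value at maturity: ¥667,981 × (1 + 9.5%)^6 ≈ ¥1,151,460.
Price-level factor over 6 years: (1 + 1.9%)^6 ≈ 1.1195541497.
The maturity value deflated by that factor is the answer in today's purchasing power.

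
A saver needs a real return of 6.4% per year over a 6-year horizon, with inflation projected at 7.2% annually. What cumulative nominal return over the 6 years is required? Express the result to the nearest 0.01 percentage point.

Required annual nominal rate: (1+6.4%)(1+7.2%) − 1 = 14.0608%.
Cumulative over 6 years: (1 + 0.140608)^6 − 1 ≈ 1.20201.

120.20%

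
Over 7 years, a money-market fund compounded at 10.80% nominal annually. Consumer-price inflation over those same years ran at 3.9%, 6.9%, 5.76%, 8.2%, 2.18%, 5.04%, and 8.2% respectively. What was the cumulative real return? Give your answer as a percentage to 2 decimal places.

Cumulative inflation factor: 1.039 × 1.069 × 1.0576 × 1.082 × 1.0218 × 1.0504 × 1.082 ≈ 1.47601.
Nominal growth factor: 2.05012. Real growth factor = 2.05012 / 1.47601 ≈ 1.38896.
Total real return ≈ 38.8956%.

38.90%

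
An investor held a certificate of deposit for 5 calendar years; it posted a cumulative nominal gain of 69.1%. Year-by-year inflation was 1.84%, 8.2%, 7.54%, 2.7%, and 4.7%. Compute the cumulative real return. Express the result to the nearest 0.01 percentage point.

32.71%

Cumulative inflation factor: 1.0184 × 1.082 × 1.0754 × 1.027 × 1.047 ≈ 1.27419.
Nominal growth factor: 1.69100. Real growth factor = 1.69100 / 1.27419 ≈ 1.32712.
Total real return ≈ 32.7122%.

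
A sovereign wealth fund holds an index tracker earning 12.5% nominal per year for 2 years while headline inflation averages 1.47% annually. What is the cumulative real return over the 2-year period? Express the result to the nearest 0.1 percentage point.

22.9%

The annual real rate is (1+12.5%)/(1+1.47%) − 1 = 10.8702%.
Compounded over 2 years: (1 + 0.108702)^2 − 1 ≈ 0.22922.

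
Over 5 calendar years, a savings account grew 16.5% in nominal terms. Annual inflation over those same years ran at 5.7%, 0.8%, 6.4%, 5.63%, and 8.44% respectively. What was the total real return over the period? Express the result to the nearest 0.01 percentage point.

-10.28%

Cumulative inflation factor: 1.057 × 1.008 × 1.064 × 1.0563 × 1.0844 ≈ 1.29854.
Nominal growth factor: 1.16500. Real growth factor = 1.16500 / 1.29854 ≈ 0.89716.
Total real return ≈ -10.2836%.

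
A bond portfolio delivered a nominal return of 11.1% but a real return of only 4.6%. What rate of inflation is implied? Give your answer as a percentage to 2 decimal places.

6.21%

From (1+r_nom) = (1+r_real)(1+π), we get 1+π = (1 + 11.1%)/(1 + 4.6%) = 1.111/1.046 ≈ 1.06214.
So π ≈ 6.2141%.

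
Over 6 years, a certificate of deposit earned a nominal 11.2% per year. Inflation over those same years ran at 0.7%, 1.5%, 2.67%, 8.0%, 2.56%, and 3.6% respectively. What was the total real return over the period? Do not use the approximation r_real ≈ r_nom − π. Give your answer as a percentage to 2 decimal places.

57.01%

Cumulative inflation factor: 1.007 × 1.015 × 1.0267 × 1.080 × 1.0256 × 1.036 ≈ 1.20421.
Nominal growth factor: 1.89073. Real growth factor = 1.89073 / 1.20421 ≈ 1.57010.
Total real return ≈ 57.0103%.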